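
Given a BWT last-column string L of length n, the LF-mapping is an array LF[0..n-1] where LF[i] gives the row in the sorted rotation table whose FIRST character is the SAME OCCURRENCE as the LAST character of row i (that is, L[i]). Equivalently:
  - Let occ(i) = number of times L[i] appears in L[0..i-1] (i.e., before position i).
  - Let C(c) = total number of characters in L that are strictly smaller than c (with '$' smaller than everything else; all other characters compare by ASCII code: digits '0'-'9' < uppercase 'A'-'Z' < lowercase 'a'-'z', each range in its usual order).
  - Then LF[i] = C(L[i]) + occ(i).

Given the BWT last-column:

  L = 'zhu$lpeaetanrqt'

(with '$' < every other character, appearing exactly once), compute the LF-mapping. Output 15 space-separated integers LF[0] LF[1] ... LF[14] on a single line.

Answer: 14 5 13 0 6 8 3 1 4 11 2 7 10 9 12

Derivation:
Char counts: '$':1, 'a':2, 'e':2, 'h':1, 'l':1, 'n':1, 'p':1, 'q':1, 'r':1, 't':2, 'u':1, 'z':1
C (first-col start): C('$')=0, C('a')=1, C('e')=3, C('h')=5, C('l')=6, C('n')=7, C('p')=8, C('q')=9, C('r')=10, C('t')=11, C('u')=13, C('z')=14
L[0]='z': occ=0, LF[0]=C('z')+0=14+0=14
L[1]='h': occ=0, LF[1]=C('h')+0=5+0=5
L[2]='u': occ=0, LF[2]=C('u')+0=13+0=13
L[3]='$': occ=0, LF[3]=C('$')+0=0+0=0
L[4]='l': occ=0, LF[4]=C('l')+0=6+0=6
L[5]='p': occ=0, LF[5]=C('p')+0=8+0=8
L[6]='e': occ=0, LF[6]=C('e')+0=3+0=3
L[7]='a': occ=0, LF[7]=C('a')+0=1+0=1
L[8]='e': occ=1, LF[8]=C('e')+1=3+1=4
L[9]='t': occ=0, LF[9]=C('t')+0=11+0=11
L[10]='a': occ=1, LF[10]=C('a')+1=1+1=2
L[11]='n': occ=0, LF[11]=C('n')+0=7+0=7
L[12]='r': occ=0, LF[12]=C('r')+0=10+0=10
L[13]='q': occ=0, LF[13]=C('q')+0=9+0=9
L[14]='t': occ=1, LF[14]=C('t')+1=11+1=12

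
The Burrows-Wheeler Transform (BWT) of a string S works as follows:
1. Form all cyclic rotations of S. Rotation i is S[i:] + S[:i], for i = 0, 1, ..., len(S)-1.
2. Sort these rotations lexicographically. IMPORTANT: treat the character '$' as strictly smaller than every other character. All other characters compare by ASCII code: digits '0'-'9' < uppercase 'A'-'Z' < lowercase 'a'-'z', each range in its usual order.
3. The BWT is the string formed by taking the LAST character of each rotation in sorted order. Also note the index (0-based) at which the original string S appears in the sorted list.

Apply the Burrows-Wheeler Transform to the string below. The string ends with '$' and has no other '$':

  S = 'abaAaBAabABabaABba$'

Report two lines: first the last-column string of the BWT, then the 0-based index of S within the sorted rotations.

Answer: abaaBaAAbbbAAB$aBaa
14

Derivation:
All 19 rotations (rotation i = S[i:]+S[:i]):
  rot[0] = abaAaBAabABabaABba$
  rot[1] = baAaBAabABabaABba$a
  rot[2] = aAaBAabABabaABba$ab
  rot[3] = AaBAabABabaABba$aba
  rot[4] = aBAabABabaABba$abaA
  rot[5] = BAabABabaABba$abaAa
  rot[6] = AabABabaABba$abaAaB
  rot[7] = abABabaABba$abaAaBA
  rot[8] = bABabaABba$abaAaBAa
  rot[9] = ABabaABba$abaAaBAab
  rot[10] = BabaABba$abaAaBAabA
  rot[11] = abaABba$abaAaBAabAB
  rot[12] = baABba$abaAaBAabABa
  rot[13] = aABba$abaAaBAabABab
  rot[14] = ABba$abaAaBAabABaba
  rot[15] = Bba$abaAaBAabABabaA
  rot[16] = ba$abaAaBAabABabaAB
  rot[17] = a$abaAaBAabABabaABb
  rot[18] = $abaAaBAabABabaABba
Sorted (with $ < everything):
  sorted[0] = $abaAaBAabABabaABba  (last char: 'a')
  sorted[1] = ABabaABba$abaAaBAab  (last char: 'b')
  sorted[2] = ABba$abaAaBAabABaba  (last char: 'a')
  sorted[3] = AaBAabABabaABba$aba  (last char: 'a')
  sorted[4] = AabABabaABba$abaAaB  (last char: 'B')
  sorted[5] = BAabABabaABba$abaAa  (last char: 'a')
  sorted[6] = BabaABba$abaAaBAabA  (last char: 'A')
  sorted[7] = Bba$abaAaBAabABabaA  (last char: 'A')
  sorted[8] = a$abaAaBAabABabaABb  (last char: 'b')
  sorted[9] = aABba$abaAaBAabABab  (last char: 'b')
  sorted[10] = aAaBAabABabaABba$ab  (last char: 'b')
  sorted[11] = aBAabABabaABba$abaA  (last char: 'A')
  sorted[12] = abABabaABba$abaAaBA  (last char: 'A')
  sorted[13] = abaABba$abaAaBAabAB  (last char: 'B')
  sorted[14] = abaAaBAabABabaABba$  (last char: '$')
  sorted[15] = bABabaABba$abaAaBAa  (last char: 'a')
  sorted[16] = ba$abaAaBAabABabaAB  (last char: 'B')
  sorted[17] = baABba$abaAaBAabABa  (last char: 'a')
  sorted[18] = baAaBAabABabaABba$a  (last char: 'a')
Last column: abaaBaAAbbbAAB$aBaa
Original string S is at sorted index 14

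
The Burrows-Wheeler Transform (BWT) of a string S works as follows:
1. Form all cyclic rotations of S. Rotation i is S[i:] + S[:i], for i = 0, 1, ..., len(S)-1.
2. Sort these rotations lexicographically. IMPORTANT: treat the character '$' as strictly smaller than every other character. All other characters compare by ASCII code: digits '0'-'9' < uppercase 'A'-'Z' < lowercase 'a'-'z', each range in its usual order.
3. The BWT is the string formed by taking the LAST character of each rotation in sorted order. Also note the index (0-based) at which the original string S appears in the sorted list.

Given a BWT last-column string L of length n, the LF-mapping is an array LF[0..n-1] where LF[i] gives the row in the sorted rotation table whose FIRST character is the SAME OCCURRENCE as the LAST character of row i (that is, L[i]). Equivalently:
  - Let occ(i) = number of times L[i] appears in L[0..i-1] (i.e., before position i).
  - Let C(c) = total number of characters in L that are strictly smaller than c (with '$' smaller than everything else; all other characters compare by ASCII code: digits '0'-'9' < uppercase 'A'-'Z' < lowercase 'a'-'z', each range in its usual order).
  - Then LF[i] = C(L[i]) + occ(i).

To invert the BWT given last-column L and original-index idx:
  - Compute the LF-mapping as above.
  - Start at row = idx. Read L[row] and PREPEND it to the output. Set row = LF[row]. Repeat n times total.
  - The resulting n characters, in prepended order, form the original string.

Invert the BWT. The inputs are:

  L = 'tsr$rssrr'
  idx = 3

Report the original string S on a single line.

Answer: rsssrrrt$

Derivation:
LF mapping: 8 5 1 0 2 6 7 3 4
Walk LF starting at row 3, prepending L[row]:
  step 1: row=3, L[3]='$', prepend. Next row=LF[3]=0
  step 2: row=0, L[0]='t', prepend. Next row=LF[0]=8
  step 3: row=8, L[8]='r', prepend. Next row=LF[8]=4
  step 4: row=4, L[4]='r', prepend. Next row=LF[4]=2
  step 5: row=2, L[2]='r', prepend. Next row=LF[2]=1
  step 6: row=1, L[1]='s', prepend. Next row=LF[1]=5
  step 7: row=5, L[5]='s', prepend. Next row=LF[5]=6
  step 8: row=6, L[6]='s', prepend. Next row=LF[6]=7
  step 9: row=7, L[7]='r', prepend. Next row=LF[7]=3
Reversed output: rsssrrrt$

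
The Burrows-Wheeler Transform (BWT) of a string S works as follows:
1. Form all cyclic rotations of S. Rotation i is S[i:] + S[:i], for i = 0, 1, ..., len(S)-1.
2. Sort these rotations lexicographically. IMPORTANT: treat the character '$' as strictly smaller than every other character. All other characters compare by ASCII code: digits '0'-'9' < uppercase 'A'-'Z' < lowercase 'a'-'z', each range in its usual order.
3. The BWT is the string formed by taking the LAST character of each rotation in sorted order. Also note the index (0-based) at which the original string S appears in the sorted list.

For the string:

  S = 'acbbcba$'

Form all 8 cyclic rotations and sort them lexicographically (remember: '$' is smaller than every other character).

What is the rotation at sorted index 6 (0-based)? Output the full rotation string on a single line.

All 8 rotations (rotation i = S[i:]+S[:i]):
  rot[0] = acbbcba$
  rot[1] = cbbcba$a
  rot[2] = bbcba$ac
  rot[3] = bcba$acb
  rot[4] = cba$acbb
  rot[5] = ba$acbbc
  rot[6] = a$acbbcb
  rot[7] = $acbbcba
Sorted (with $ < everything):
  sorted[0] = $acbbcba
  sorted[1] = a$acbbcb
  sorted[2] = acbbcba$
  sorted[3] = ba$acbbc
  sorted[4] = bbcba$ac
  sorted[5] = bcba$acb
  sorted[6] = cba$acbb
  sorted[7] = cbbcba$a
sorted[6] = cba$acbb

Answer: cba$acbb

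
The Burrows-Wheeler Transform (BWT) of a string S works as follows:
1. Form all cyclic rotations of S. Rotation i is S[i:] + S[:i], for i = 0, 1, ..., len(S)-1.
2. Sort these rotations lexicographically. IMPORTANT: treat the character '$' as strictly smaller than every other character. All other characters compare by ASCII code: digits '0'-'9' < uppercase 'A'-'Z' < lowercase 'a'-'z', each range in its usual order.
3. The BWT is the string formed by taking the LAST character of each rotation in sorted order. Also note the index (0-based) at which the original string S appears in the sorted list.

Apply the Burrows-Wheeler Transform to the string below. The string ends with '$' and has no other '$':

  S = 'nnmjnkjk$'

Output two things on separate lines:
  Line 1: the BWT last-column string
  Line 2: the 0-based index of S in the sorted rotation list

All 9 rotations (rotation i = S[i:]+S[:i]):
  rot[0] = nnmjnkjk$
  rot[1] = nmjnkjk$n
  rot[2] = mjnkjk$nn
  rot[3] = jnkjk$nnm
  rot[4] = nkjk$nnmj
  rot[5] = kjk$nnmjn
  rot[6] = jk$nnmjnk
  rot[7] = k$nnmjnkj
  rot[8] = $nnmjnkjk
Sorted (with $ < everything):
  sorted[0] = $nnmjnkjk  (last char: 'k')
  sorted[1] = jk$nnmjnk  (last char: 'k')
  sorted[2] = jnkjk$nnm  (last char: 'm')
  sorted[3] = k$nnmjnkj  (last char: 'j')
  sorted[4] = kjk$nnmjn  (last char: 'n')
  sorted[5] = mjnkjk$nn  (last char: 'n')
  sorted[6] = nkjk$nnmj  (last char: 'j')
  sorted[7] = nmjnkjk$n  (last char: 'n')
  sorted[8] = nnmjnkjk$  (last char: '$')
Last column: kkmjnnjn$
Original string S is at sorted index 8

Answer: kkmjnnjn$
8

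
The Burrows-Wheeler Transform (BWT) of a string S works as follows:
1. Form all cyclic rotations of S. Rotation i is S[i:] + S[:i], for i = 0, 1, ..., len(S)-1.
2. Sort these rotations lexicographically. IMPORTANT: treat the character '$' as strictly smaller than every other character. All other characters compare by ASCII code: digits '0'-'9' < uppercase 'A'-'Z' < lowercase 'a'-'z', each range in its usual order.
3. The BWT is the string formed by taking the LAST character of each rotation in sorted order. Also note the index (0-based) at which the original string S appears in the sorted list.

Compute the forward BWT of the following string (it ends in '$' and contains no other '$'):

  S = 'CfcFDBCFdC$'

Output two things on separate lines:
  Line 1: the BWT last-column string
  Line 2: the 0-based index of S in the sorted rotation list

All 11 rotations (rotation i = S[i:]+S[:i]):
  rot[0] = CfcFDBCFdC$
  rot[1] = fcFDBCFdC$C
  rot[2] = cFDBCFdC$Cf
  rot[3] = FDBCFdC$Cfc
  rot[4] = DBCFdC$CfcF
  rot[5] = BCFdC$CfcFD
  rot[6] = CFdC$CfcFDB
  rot[7] = FdC$CfcFDBC
  rot[8] = dC$CfcFDBCF
  rot[9] = C$CfcFDBCFd
  rot[10] = $CfcFDBCFdC
Sorted (with $ < everything):
  sorted[0] = $CfcFDBCFdC  (last char: 'C')
  sorted[1] = BCFdC$CfcFD  (last char: 'D')
  sorted[2] = C$CfcFDBCFd  (last char: 'd')
  sorted[3] = CFdC$CfcFDB  (last char: 'B')
  sorted[4] = CfcFDBCFdC$  (last char: '$')
  sorted[5] = DBCFdC$CfcF  (last char: 'F')
  sorted[6] = FDBCFdC$Cfc  (last char: 'c')
  sorted[7] = FdC$CfcFDBC  (last char: 'C')
  sorted[8] = cFDBCFdC$Cf  (last char: 'f')
  sorted[9] = dC$CfcFDBCF  (last char: 'F')
  sorted[10] = fcFDBCFdC$C  (last char: 'C')
Last column: CDdB$FcCfFC
Original string S is at sorted index 4

Answer: CDdB$FcCfFC
4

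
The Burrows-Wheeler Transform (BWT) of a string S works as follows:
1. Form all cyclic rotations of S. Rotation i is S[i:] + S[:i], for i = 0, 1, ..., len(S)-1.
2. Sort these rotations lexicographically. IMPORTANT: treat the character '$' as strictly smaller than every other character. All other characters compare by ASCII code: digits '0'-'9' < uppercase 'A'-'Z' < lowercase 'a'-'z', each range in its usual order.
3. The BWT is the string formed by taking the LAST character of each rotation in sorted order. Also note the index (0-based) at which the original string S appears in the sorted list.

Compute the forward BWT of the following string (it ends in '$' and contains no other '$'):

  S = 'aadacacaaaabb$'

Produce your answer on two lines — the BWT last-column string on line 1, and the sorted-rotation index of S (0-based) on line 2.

All 14 rotations (rotation i = S[i:]+S[:i]):
  rot[0] = aadacacaaaabb$
  rot[1] = adacacaaaabb$a
  rot[2] = dacacaaaabb$aa
  rot[3] = acacaaaabb$aad
  rot[4] = cacaaaabb$aada
  rot[5] = acaaaabb$aadac
  rot[6] = caaaabb$aadaca
  rot[7] = aaaabb$aadacac
  rot[8] = aaabb$aadacaca
  rot[9] = aabb$aadacacaa
  rot[10] = abb$aadacacaaa
  rot[11] = bb$aadacacaaaa
  rot[12] = b$aadacacaaaab
  rot[13] = $aadacacaaaabb
Sorted (with $ < everything):
  sorted[0] = $aadacacaaaabb  (last char: 'b')
  sorted[1] = aaaabb$aadacac  (last char: 'c')
  sorted[2] = aaabb$aadacaca  (last char: 'a')
  sorted[3] = aabb$aadacacaa  (last char: 'a')
  sorted[4] = aadacacaaaabb$  (last char: '$')
  sorted[5] = abb$aadacacaaa  (last char: 'a')
  sorted[6] = acaaaabb$aadac  (last char: 'c')
  sorted[7] = acacaaaabb$aad  (last char: 'd')
  sorted[8] = adacacaaaabb$a  (last char: 'a')
  sorted[9] = b$aadacacaaaab  (last char: 'b')
  sorted[10] = bb$aadacacaaaa  (last char: 'a')
  sorted[11] = caaaabb$aadaca  (last char: 'a')
  sorted[12] = cacaaaabb$aada  (last char: 'a')
  sorted[13] = dacacaaaabb$aa  (last char: 'a')
Last column: bcaa$acdabaaaa
Original string S is at sorted index 4

Answer: bcaa$acdabaaaa
4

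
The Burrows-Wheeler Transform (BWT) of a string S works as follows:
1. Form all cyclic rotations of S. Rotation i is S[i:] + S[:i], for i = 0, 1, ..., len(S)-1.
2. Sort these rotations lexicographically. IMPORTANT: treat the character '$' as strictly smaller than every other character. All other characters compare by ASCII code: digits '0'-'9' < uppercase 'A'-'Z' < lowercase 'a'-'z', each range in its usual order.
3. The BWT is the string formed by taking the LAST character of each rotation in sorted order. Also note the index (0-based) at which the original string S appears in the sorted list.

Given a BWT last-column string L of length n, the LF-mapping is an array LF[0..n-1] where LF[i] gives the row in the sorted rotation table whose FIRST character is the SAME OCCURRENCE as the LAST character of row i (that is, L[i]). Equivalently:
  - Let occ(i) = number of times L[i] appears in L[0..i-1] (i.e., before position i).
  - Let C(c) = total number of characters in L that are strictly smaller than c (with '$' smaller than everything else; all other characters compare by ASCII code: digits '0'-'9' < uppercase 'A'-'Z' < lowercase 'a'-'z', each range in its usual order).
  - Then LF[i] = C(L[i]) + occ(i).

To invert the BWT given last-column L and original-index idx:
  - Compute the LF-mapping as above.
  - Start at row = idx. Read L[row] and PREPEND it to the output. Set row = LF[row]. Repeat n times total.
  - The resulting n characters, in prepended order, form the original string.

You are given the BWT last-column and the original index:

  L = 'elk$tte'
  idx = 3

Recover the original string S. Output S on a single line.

LF mapping: 1 4 3 0 5 6 2
Walk LF starting at row 3, prepending L[row]:
  step 1: row=3, L[3]='$', prepend. Next row=LF[3]=0
  step 2: row=0, L[0]='e', prepend. Next row=LF[0]=1
  step 3: row=1, L[1]='l', prepend. Next row=LF[1]=4
  step 4: row=4, L[4]='t', prepend. Next row=LF[4]=5
  step 5: row=5, L[5]='t', prepend. Next row=LF[5]=6
  step 6: row=6, L[6]='e', prepend. Next row=LF[6]=2
  step 7: row=2, L[2]='k', prepend. Next row=LF[2]=3
Reversed output: kettle$

Answer: kettle$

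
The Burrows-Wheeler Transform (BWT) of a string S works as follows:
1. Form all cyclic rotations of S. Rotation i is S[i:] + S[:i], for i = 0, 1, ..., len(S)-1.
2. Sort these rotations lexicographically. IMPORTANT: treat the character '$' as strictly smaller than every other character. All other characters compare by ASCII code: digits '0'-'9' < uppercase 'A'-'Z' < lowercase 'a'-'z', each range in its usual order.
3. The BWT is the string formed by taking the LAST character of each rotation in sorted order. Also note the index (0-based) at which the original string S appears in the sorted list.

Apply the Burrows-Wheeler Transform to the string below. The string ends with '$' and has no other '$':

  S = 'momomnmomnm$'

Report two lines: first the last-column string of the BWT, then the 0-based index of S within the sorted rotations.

All 12 rotations (rotation i = S[i:]+S[:i]):
  rot[0] = momomnmomnm$
  rot[1] = omomnmomnm$m
  rot[2] = momnmomnm$mo
  rot[3] = omnmomnm$mom
  rot[4] = mnmomnm$momo
  rot[5] = nmomnm$momom
  rot[6] = momnm$momomn
  rot[7] = omnm$momomnm
  rot[8] = mnm$momomnmo
  rot[9] = nm$momomnmom
  rot[10] = m$momomnmomn
  rot[11] = $momomnmomnm
Sorted (with $ < everything):
  sorted[0] = $momomnmomnm  (last char: 'm')
  sorted[1] = m$momomnmomn  (last char: 'n')
  sorted[2] = mnm$momomnmo  (last char: 'o')
  sorted[3] = mnmomnm$momo  (last char: 'o')
  sorted[4] = momnm$momomn  (last char: 'n')
  sorted[5] = momnmomnm$mo  (last char: 'o')
  sorted[6] = momomnmomnm$  (last char: '$')
  sorted[7] = nm$momomnmom  (last char: 'm')
  sorted[8] = nmomnm$momom  (last char: 'm')
  sorted[9] = omnm$momomnm  (last char: 'm')
  sorted[10] = omnmomnm$mom  (last char: 'm')
  sorted[11] = omomnmomnm$m  (last char: 'm')
Last column: mnoono$mmmmm
Original string S is at sorted index 6

Answer: mnoono$mmmmm
6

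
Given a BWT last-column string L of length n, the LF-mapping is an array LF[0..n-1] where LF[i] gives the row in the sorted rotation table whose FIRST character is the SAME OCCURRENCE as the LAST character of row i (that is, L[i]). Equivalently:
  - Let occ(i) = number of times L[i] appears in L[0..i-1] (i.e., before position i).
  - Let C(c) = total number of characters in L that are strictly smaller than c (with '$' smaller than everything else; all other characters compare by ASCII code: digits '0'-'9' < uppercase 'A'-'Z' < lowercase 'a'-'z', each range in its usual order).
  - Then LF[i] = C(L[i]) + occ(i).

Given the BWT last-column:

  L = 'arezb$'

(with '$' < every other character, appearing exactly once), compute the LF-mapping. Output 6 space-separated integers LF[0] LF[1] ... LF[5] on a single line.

Answer: 1 4 3 5 2 0

Derivation:
Char counts: '$':1, 'a':1, 'b':1, 'e':1, 'r':1, 'z':1
C (first-col start): C('$')=0, C('a')=1, C('b')=2, C('e')=3, C('r')=4, C('z')=5
L[0]='a': occ=0, LF[0]=C('a')+0=1+0=1
L[1]='r': occ=0, LF[1]=C('r')+0=4+0=4
L[2]='e': occ=0, LF[2]=C('e')+0=3+0=3
L[3]='z': occ=0, LF[3]=C('z')+0=5+0=5
L[4]='b': occ=0, LF[4]=C('b')+0=2+0=2
L[5]='$': occ=0, LF[5]=C('$')+0=0+0=0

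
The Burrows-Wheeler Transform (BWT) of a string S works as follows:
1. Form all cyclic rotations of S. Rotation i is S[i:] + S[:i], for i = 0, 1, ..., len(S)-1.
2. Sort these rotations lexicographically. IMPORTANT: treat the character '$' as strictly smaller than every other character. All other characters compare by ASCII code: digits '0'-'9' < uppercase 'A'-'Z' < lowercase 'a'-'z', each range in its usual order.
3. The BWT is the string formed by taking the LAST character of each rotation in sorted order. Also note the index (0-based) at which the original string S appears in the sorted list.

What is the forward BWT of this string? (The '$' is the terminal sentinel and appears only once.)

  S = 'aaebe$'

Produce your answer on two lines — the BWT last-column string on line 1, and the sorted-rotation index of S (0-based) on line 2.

Answer: e$aeba
1

Derivation:
All 6 rotations (rotation i = S[i:]+S[:i]):
  rot[0] = aaebe$
  rot[1] = aebe$a
  rot[2] = ebe$aa
  rot[3] = be$aae
  rot[4] = e$aaeb
  rot[5] = $aaebe
Sorted (with $ < everything):
  sorted[0] = $aaebe  (last char: 'e')
  sorted[1] = aaebe$  (last char: '$')
  sorted[2] = aebe$a  (last char: 'a')
  sorted[3] = be$aae  (last char: 'e')
  sorted[4] = e$aaeb  (last char: 'b')
  sorted[5] = ebe$aa  (last char: 'a')
Last column: e$aeba
Original string S is at sorted index 1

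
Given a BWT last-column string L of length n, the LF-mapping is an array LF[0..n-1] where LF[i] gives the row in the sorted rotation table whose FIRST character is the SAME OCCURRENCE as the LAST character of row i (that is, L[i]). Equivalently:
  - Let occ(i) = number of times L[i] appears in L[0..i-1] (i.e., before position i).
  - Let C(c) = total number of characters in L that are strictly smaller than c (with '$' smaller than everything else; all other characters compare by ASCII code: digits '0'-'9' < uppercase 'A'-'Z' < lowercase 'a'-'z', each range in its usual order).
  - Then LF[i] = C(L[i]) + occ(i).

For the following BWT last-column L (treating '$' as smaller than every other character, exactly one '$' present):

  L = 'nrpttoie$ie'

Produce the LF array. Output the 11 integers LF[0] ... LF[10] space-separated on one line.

Char counts: '$':1, 'e':2, 'i':2, 'n':1, 'o':1, 'p':1, 'r':1, 't':2
C (first-col start): C('$')=0, C('e')=1, C('i')=3, C('n')=5, C('o')=6, C('p')=7, C('r')=8, C('t')=9
L[0]='n': occ=0, LF[0]=C('n')+0=5+0=5
L[1]='r': occ=0, LF[1]=C('r')+0=8+0=8
L[2]='p': occ=0, LF[2]=C('p')+0=7+0=7
L[3]='t': occ=0, LF[3]=C('t')+0=9+0=9
L[4]='t': occ=1, LF[4]=C('t')+1=9+1=10
L[5]='o': occ=0, LF[5]=C('o')+0=6+0=6
L[6]='i': occ=0, LF[6]=C('i')+0=3+0=3
L[7]='e': occ=0, LF[7]=C('e')+0=1+0=1
L[8]='$': occ=0, LF[8]=C('$')+0=0+0=0
L[9]='i': occ=1, LF[9]=C('i')+1=3+1=4
L[10]='e': occ=1, LF[10]=C('e')+1=1+1=2

Answer: 5 8 7 9 10 6 3 1 0 4 2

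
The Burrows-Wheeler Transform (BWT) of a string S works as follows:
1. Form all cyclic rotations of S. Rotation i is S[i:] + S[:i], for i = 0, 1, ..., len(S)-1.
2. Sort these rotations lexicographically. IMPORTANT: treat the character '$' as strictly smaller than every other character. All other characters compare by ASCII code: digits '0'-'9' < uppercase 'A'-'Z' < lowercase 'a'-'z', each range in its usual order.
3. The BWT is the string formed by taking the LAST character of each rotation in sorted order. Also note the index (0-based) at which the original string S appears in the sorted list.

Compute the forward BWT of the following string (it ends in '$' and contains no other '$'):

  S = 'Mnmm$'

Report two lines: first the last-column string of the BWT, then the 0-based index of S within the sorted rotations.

Answer: m$mnM
1

Derivation:
All 5 rotations (rotation i = S[i:]+S[:i]):
  rot[0] = Mnmm$
  rot[1] = nmm$M
  rot[2] = mm$Mn
  rot[3] = m$Mnm
  rot[4] = $Mnmm
Sorted (with $ < everything):
  sorted[0] = $Mnmm  (last char: 'm')
  sorted[1] = Mnmm$  (last char: '$')
  sorted[2] = m$Mnm  (last char: 'm')
  sorted[3] = mm$Mn  (last char: 'n')
  sorted[4] = nmm$M  (last char: 'M')
Last column: m$mnM
Original string S is at sorted index 1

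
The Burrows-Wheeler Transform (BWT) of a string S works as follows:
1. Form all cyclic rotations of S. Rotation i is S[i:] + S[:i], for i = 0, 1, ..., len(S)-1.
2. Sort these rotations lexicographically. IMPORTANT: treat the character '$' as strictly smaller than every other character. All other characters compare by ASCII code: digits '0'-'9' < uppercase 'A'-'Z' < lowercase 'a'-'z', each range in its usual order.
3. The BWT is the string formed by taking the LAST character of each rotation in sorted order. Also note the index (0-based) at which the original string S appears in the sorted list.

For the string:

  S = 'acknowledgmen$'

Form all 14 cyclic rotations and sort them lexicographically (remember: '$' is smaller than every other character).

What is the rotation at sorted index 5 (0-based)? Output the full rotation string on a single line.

All 14 rotations (rotation i = S[i:]+S[:i]):
  rot[0] = acknowledgmen$
  rot[1] = cknowledgmen$a
  rot[2] = knowledgmen$ac
  rot[3] = nowledgmen$ack
  rot[4] = owledgmen$ackn
  rot[5] = wledgmen$ackno
  rot[6] = ledgmen$acknow
  rot[7] = edgmen$acknowl
  rot[8] = dgmen$acknowle
  rot[9] = gmen$acknowled
  rot[10] = men$acknowledg
  rot[11] = en$acknowledgm
  rot[12] = n$acknowledgme
  rot[13] = $acknowledgmen
Sorted (with $ < everything):
  sorted[0] = $acknowledgmen
  sorted[1] = acknowledgmen$
  sorted[2] = cknowledgmen$a
  sorted[3] = dgmen$acknowle
  sorted[4] = edgmen$acknowl
  sorted[5] = en$acknowledgm
  sorted[6] = gmen$acknowled
  sorted[7] = knowledgmen$ac
  sorted[8] = ledgmen$acknow
  sorted[9] = men$acknowledg
  sorted[10] = n$acknowledgme
  sorted[11] = nowledgmen$ack
  sorted[12] = owledgmen$ackn
  sorted[13] = wledgmen$ackno
sorted[5] = en$acknowledgm

Answer: en$acknowledgm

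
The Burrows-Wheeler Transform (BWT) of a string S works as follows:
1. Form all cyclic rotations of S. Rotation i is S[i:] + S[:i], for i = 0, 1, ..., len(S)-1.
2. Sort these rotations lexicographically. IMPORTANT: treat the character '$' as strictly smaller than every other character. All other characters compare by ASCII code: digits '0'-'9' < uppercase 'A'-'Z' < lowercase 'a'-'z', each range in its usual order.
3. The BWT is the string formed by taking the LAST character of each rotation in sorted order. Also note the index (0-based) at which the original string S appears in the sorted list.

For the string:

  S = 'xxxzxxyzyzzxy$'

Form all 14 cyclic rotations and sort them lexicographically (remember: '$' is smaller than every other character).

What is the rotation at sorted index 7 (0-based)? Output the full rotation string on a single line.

Answer: y$xxxzxxyzyzzx

Derivation:
All 14 rotations (rotation i = S[i:]+S[:i]):
  rot[0] = xxxzxxyzyzzxy$
  rot[1] = xxzxxyzyzzxy$x
  rot[2] = xzxxyzyzzxy$xx
  rot[3] = zxxyzyzzxy$xxx
  rot[4] = xxyzyzzxy$xxxz
  rot[5] = xyzyzzxy$xxxzx
  rot[6] = yzyzzxy$xxxzxx
  rot[7] = zyzzxy$xxxzxxy
  rot[8] = yzzxy$xxxzxxyz
  rot[9] = zzxy$xxxzxxyzy
  rot[10] = zxy$xxxzxxyzyz
  rot[11] = xy$xxxzxxyzyzz
  rot[12] = y$xxxzxxyzyzzx
  rot[13] = $xxxzxxyzyzzxy
Sorted (with $ < everything):
  sorted[0] = $xxxzxxyzyzzxy
  sorted[1] = xxxzxxyzyzzxy$
  sorted[2] = xxyzyzzxy$xxxz
  sorted[3] = xxzxxyzyzzxy$x
  sorted[4] = xy$xxxzxxyzyzz
  sorted[5] = xyzyzzxy$xxxzx
  sorted[6] = xzxxyzyzzxy$xx
  sorted[7] = y$xxxzxxyzyzzx
  sorted[8] = yzyzzxy$xxxzxx
  sorted[9] = yzzxy$xxxzxxyz
  sorted[10] = zxxyzyzzxy$xxx
  sorted[11] = zxy$xxxzxxyzyz
  sorted[12] = zyzzxy$xxxzxxy
  sorted[13] = zzxy$xxxzxxyzy
sorted[7] = y$xxxzxxyzyzzx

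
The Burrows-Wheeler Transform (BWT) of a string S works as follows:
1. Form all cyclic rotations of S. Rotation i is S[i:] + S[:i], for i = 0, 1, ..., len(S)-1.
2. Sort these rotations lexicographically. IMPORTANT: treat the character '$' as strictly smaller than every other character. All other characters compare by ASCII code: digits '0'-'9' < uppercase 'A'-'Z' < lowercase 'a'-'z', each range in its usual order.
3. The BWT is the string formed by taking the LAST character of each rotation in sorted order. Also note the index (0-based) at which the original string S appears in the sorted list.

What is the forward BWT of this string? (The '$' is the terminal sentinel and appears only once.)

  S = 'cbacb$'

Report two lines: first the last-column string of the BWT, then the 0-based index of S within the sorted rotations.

All 6 rotations (rotation i = S[i:]+S[:i]):
  rot[0] = cbacb$
  rot[1] = bacb$c
  rot[2] = acb$cb
  rot[3] = cb$cba
  rot[4] = b$cbac
  rot[5] = $cbacb
Sorted (with $ < everything):
  sorted[0] = $cbacb  (last char: 'b')
  sorted[1] = acb$cb  (last char: 'b')
  sorted[2] = b$cbac  (last char: 'c')
  sorted[3] = bacb$c  (last char: 'c')
  sorted[4] = cb$cba  (last char: 'a')
  sorted[5] = cbacb$  (last char: '$')
Last column: bbcca$
Original string S is at sorted index 5

Answer: bbcca$
5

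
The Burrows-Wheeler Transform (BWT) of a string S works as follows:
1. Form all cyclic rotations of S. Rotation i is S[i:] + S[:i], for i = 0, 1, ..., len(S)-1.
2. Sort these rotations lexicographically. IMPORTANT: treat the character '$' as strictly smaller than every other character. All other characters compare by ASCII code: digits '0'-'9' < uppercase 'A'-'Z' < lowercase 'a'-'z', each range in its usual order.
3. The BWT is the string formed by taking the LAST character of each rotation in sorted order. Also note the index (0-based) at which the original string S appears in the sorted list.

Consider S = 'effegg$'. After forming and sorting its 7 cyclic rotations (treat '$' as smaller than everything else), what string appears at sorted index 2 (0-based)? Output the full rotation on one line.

Answer: egg$eff

Derivation:
All 7 rotations (rotation i = S[i:]+S[:i]):
  rot[0] = effegg$
  rot[1] = ffegg$e
  rot[2] = fegg$ef
  rot[3] = egg$eff
  rot[4] = gg$effe
  rot[5] = g$effeg
  rot[6] = $effegg
Sorted (with $ < everything):
  sorted[0] = $effegg
  sorted[1] = effegg$
  sorted[2] = egg$eff
  sorted[3] = fegg$ef
  sorted[4] = ffegg$e
  sorted[5] = g$effeg
  sorted[6] = gg$effe
sorted[2] = egg$eff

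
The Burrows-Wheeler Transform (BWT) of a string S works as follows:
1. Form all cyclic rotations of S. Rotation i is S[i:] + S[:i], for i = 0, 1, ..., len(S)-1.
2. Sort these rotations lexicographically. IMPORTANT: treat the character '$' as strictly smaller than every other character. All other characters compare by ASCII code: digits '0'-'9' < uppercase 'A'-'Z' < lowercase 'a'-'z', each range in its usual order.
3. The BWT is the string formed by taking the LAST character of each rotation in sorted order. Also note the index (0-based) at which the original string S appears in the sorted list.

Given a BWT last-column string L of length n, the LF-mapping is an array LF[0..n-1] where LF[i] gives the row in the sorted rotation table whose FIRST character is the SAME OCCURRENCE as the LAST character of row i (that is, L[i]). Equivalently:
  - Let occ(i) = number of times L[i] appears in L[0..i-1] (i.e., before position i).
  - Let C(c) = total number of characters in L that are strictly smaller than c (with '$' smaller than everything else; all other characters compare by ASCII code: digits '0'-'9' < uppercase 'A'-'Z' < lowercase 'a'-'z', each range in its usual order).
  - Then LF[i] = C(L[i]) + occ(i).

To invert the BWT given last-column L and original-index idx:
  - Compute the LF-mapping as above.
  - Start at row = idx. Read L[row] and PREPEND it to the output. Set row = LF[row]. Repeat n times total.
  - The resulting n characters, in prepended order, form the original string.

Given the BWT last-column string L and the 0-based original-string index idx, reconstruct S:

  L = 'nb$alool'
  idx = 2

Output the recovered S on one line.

LF mapping: 5 2 0 1 3 6 7 4
Walk LF starting at row 2, prepending L[row]:
  step 1: row=2, L[2]='$', prepend. Next row=LF[2]=0
  step 2: row=0, L[0]='n', prepend. Next row=LF[0]=5
  step 3: row=5, L[5]='o', prepend. Next row=LF[5]=6
  step 4: row=6, L[6]='o', prepend. Next row=LF[6]=7
  step 5: row=7, L[7]='l', prepend. Next row=LF[7]=4
  step 6: row=4, L[4]='l', prepend. Next row=LF[4]=3
  step 7: row=3, L[3]='a', prepend. Next row=LF[3]=1
  step 8: row=1, L[1]='b', prepend. Next row=LF[1]=2
Reversed output: balloon$

Answer: balloon$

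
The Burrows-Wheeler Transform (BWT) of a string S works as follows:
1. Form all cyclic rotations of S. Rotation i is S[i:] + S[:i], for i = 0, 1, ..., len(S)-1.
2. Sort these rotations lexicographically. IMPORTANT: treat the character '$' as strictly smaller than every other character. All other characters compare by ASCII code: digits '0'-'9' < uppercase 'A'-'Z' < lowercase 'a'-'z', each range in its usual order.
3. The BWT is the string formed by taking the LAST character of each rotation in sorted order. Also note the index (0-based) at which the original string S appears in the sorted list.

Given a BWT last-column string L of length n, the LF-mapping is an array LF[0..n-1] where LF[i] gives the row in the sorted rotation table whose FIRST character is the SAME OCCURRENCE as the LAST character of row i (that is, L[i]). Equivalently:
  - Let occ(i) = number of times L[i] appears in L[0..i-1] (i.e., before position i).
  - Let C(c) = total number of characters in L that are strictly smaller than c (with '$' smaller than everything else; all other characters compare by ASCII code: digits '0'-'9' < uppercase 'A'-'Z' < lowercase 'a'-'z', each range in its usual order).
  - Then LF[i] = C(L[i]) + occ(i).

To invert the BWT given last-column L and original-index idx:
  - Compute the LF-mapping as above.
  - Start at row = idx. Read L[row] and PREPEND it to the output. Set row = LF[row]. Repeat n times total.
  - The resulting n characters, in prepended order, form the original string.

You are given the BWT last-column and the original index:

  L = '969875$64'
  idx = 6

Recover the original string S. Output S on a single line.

Answer: 86495769$

Derivation:
LF mapping: 7 3 8 6 5 2 0 4 1
Walk LF starting at row 6, prepending L[row]:
  step 1: row=6, L[6]='$', prepend. Next row=LF[6]=0
  step 2: row=0, L[0]='9', prepend. Next row=LF[0]=7
  step 3: row=7, L[7]='6', prepend. Next row=LF[7]=4
  step 4: row=4, L[4]='7', prepend. Next row=LF[4]=5
  step 5: row=5, L[5]='5', prepend. Next row=LF[5]=2
  step 6: row=2, L[2]='9', prepend. Next row=LF[2]=8
  step 7: row=8, L[8]='4', prepend. Next row=LF[8]=1
  step 8: row=1, L[1]='6', prepend. Next row=LF[1]=3
  step 9: row=3, L[3]='8', prepend. Next row=LF[3]=6
Reversed output: 86495769$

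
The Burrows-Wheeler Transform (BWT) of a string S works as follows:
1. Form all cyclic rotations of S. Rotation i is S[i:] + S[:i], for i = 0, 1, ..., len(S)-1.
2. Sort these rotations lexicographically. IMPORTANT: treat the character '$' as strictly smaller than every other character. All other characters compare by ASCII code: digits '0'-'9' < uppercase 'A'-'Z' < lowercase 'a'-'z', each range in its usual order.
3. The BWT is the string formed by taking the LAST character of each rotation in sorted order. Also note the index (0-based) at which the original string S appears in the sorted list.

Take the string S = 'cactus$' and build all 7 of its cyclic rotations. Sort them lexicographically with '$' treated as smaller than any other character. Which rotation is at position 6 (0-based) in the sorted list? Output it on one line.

Answer: us$cact

Derivation:
All 7 rotations (rotation i = S[i:]+S[:i]):
  rot[0] = cactus$
  rot[1] = actus$c
  rot[2] = ctus$ca
  rot[3] = tus$cac
  rot[4] = us$cact
  rot[5] = s$cactu
  rot[6] = $cactus
Sorted (with $ < everything):
  sorted[0] = $cactus
  sorted[1] = actus$c
  sorted[2] = cactus$
  sorted[3] = ctus$ca
  sorted[4] = s$cactu
  sorted[5] = tus$cac
  sorted[6] = us$cact
sorted[6] = us$cact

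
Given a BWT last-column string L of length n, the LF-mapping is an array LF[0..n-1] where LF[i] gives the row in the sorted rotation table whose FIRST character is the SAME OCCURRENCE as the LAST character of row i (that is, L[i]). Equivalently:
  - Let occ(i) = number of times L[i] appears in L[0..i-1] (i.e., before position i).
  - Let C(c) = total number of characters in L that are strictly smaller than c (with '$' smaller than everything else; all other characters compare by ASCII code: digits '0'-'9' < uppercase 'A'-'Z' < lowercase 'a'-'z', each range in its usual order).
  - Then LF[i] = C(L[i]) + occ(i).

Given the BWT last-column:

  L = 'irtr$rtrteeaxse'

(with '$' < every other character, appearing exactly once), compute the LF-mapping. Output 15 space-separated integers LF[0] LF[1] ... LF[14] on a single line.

Answer: 5 6 11 7 0 8 12 9 13 2 3 1 14 10 4

Derivation:
Char counts: '$':1, 'a':1, 'e':3, 'i':1, 'r':4, 's':1, 't':3, 'x':1
C (first-col start): C('$')=0, C('a')=1, C('e')=2, C('i')=5, C('r')=6, C('s')=10, C('t')=11, C('x')=14
L[0]='i': occ=0, LF[0]=C('i')+0=5+0=5
L[1]='r': occ=0, LF[1]=C('r')+0=6+0=6
L[2]='t': occ=0, LF[2]=C('t')+0=11+0=11
L[3]='r': occ=1, LF[3]=C('r')+1=6+1=7
L[4]='$': occ=0, LF[4]=C('$')+0=0+0=0
L[5]='r': occ=2, LF[5]=C('r')+2=6+2=8
L[6]='t': occ=1, LF[6]=C('t')+1=11+1=12
L[7]='r': occ=3, LF[7]=C('r')+3=6+3=9
L[8]='t': occ=2, LF[8]=C('t')+2=11+2=13
L[9]='e': occ=0, LF[9]=C('e')+0=2+0=2
L[10]='e': occ=1, LF[10]=C('e')+1=2+1=3
L[11]='a': occ=0, LF[11]=C('a')+0=1+0=1
L[12]='x': occ=0, LF[12]=C('x')+0=14+0=14
L[13]='s': occ=0, LF[13]=C('s')+0=10+0=10
L[14]='e': occ=2, LF[14]=C('e')+2=2+2=4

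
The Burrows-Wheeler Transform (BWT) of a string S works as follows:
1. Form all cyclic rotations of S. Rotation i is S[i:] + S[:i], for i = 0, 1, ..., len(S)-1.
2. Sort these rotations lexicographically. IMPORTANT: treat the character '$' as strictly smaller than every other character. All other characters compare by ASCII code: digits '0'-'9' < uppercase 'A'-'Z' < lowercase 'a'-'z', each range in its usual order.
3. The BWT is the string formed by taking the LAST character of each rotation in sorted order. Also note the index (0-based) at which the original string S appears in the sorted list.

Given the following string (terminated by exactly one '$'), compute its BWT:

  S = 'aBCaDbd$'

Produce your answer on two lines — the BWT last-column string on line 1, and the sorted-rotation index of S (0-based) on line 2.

Answer: daBa$CDb
4

Derivation:
All 8 rotations (rotation i = S[i:]+S[:i]):
  rot[0] = aBCaDbd$
  rot[1] = BCaDbd$a
  rot[2] = CaDbd$aB
  rot[3] = aDbd$aBC
  rot[4] = Dbd$aBCa
  rot[5] = bd$aBCaD
  rot[6] = d$aBCaDb
  rot[7] = $aBCaDbd
Sorted (with $ < everything):
  sorted[0] = $aBCaDbd  (last char: 'd')
  sorted[1] = BCaDbd$a  (last char: 'a')
  sorted[2] = CaDbd$aB  (last char: 'B')
  sorted[3] = Dbd$aBCa  (last char: 'a')
  sorted[4] = aBCaDbd$  (last char: '$')
  sorted[5] = aDbd$aBC  (last char: 'C')
  sorted[6] = bd$aBCaD  (last char: 'D')
  sorted[7] = d$aBCaDb  (last char: 'b')
Last column: daBa$CDb
Original string S is at sorted index 4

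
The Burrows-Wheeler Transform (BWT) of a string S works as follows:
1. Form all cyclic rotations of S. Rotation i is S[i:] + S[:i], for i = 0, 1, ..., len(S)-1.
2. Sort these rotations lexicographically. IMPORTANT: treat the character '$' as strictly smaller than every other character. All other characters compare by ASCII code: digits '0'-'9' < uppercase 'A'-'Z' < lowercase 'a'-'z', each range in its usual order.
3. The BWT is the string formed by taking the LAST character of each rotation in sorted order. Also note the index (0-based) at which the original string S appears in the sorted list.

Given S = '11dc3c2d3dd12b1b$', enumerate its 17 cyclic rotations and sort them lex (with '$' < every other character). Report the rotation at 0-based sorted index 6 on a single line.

All 17 rotations (rotation i = S[i:]+S[:i]):
  rot[0] = 11dc3c2d3dd12b1b$
  rot[1] = 1dc3c2d3dd12b1b$1
  rot[2] = dc3c2d3dd12b1b$11
  rot[3] = c3c2d3dd12b1b$11d
  rot[4] = 3c2d3dd12b1b$11dc
  rot[5] = c2d3dd12b1b$11dc3
  rot[6] = 2d3dd12b1b$11dc3c
  rot[7] = d3dd12b1b$11dc3c2
  rot[8] = 3dd12b1b$11dc3c2d
  rot[9] = dd12b1b$11dc3c2d3
  rot[10] = d12b1b$11dc3c2d3d
  rot[11] = 12b1b$11dc3c2d3dd
  rot[12] = 2b1b$11dc3c2d3dd1
  rot[13] = b1b$11dc3c2d3dd12
  rot[14] = 1b$11dc3c2d3dd12b
  rot[15] = b$11dc3c2d3dd12b1
  rot[16] = $11dc3c2d3dd12b1b
Sorted (with $ < everything):
  sorted[0] = $11dc3c2d3dd12b1b
  sorted[1] = 11dc3c2d3dd12b1b$
  sorted[2] = 12b1b$11dc3c2d3dd
  sorted[3] = 1b$11dc3c2d3dd12b
  sorted[4] = 1dc3c2d3dd12b1b$1
  sorted[5] = 2b1b$11dc3c2d3dd1
  sorted[6] = 2d3dd12b1b$11dc3c
  sorted[7] = 3c2d3dd12b1b$11dc
  sorted[8] = 3dd12b1b$11dc3c2d
  sorted[9] = b$11dc3c2d3dd12b1
  sorted[10] = b1b$11dc3c2d3dd12
  sorted[11] = c2d3dd12b1b$11dc3
  sorted[12] = c3c2d3dd12b1b$11d
  sorted[13] = d12b1b$11dc3c2d3d
  sorted[14] = d3dd12b1b$11dc3c2
  sorted[15] = dc3c2d3dd12b1b$11
  sorted[16] = dd12b1b$11dc3c2d3
sorted[6] = 2d3dd12b1b$11dc3c

Answer: 2d3dd12b1b$11dc3c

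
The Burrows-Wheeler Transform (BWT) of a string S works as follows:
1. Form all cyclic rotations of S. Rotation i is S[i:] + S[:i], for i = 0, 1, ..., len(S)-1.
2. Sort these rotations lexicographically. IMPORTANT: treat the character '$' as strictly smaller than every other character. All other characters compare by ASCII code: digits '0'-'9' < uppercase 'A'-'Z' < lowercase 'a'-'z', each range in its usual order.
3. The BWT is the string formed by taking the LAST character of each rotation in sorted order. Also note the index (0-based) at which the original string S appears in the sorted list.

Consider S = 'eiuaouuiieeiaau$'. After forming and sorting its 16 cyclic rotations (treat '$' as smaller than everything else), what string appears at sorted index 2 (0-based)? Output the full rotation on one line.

Answer: aouuiieeiaau$eiu

Derivation:
All 16 rotations (rotation i = S[i:]+S[:i]):
  rot[0] = eiuaouuiieeiaau$
  rot[1] = iuaouuiieeiaau$e
  rot[2] = uaouuiieeiaau$ei
  rot[3] = aouuiieeiaau$eiu
  rot[4] = ouuiieeiaau$eiua
  rot[5] = uuiieeiaau$eiuao
  rot[6] = uiieeiaau$eiuaou
  rot[7] = iieeiaau$eiuaouu
  rot[8] = ieeiaau$eiuaouui
  rot[9] = eeiaau$eiuaouuii
  rot[10] = eiaau$eiuaouuiie
  rot[11] = iaau$eiuaouuiiee
  rot[12] = aau$eiuaouuiieei
  rot[13] = au$eiuaouuiieeia
  rot[14] = u$eiuaouuiieeiaa
  rot[15] = $eiuaouuiieeiaau
Sorted (with $ < everything):
  sorted[0] = $eiuaouuiieeiaau
  sorted[1] = aau$eiuaouuiieei
  sorted[2] = aouuiieeiaau$eiu
  sorted[3] = au$eiuaouuiieeia
  sorted[4] = eeiaau$eiuaouuii
  sorted[5] = eiaau$eiuaouuiie
  sorted[6] = eiuaouuiieeiaau$
  sorted[7] = iaau$eiuaouuiiee
  sorted[8] = ieeiaau$eiuaouui
  sorted[9] = iieeiaau$eiuaouu
  sorted[10] = iuaouuiieeiaau$e
  sorted[11] = ouuiieeiaau$eiua
  sorted[12] = u$eiuaouuiieeiaa
  sorted[13] = uaouuiieeiaau$ei
  sorted[14] = uiieeiaau$eiuaou
  sorted[15] = uuiieeiaau$eiuao
sorted[2] = aouuiieeiaau$eiu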